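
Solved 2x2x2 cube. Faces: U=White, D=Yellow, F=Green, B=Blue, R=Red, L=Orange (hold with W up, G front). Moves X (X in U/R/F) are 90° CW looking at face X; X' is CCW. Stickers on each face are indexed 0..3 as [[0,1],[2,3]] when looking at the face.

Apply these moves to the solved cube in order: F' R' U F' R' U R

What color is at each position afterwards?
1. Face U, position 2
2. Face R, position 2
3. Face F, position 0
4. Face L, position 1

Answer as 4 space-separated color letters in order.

After move 1 (F'): F=GGGG U=WWRR R=YRYR D=OOYY L=OWOW
After move 2 (R'): R=RRYY U=WBRB F=GWGR D=OGYG B=YBOB
After move 3 (U): U=RWBB F=RRGR R=YBYY B=OWOB L=GWOW
After move 4 (F'): F=RRRG U=RWYY R=GBOY D=WWYG L=GBOB
After move 5 (R'): R=BYGO U=ROYO F=RWRY D=WRYG B=GWWB
After move 6 (U): U=YROO F=BYRY R=GWGO B=GBWB L=RWOB
After move 7 (R): R=GGOW U=YYOY F=BRRG D=WWYG B=OBRB
Query 1: U[2] = O
Query 2: R[2] = O
Query 3: F[0] = B
Query 4: L[1] = W

Answer: O O B W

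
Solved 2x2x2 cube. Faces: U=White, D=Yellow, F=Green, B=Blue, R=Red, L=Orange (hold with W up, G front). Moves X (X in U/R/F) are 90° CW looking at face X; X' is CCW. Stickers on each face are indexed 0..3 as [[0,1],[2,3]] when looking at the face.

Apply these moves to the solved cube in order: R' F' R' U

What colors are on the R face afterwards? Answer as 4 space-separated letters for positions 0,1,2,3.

After move 1 (R'): R=RRRR U=WBWB F=GWGW D=YGYG B=YBYB
After move 2 (F'): F=WWGG U=WBRR R=GRYR D=OOYG L=OBOW
After move 3 (R'): R=RRGY U=WYRY F=WBGR D=OWYG B=GBOB
After move 4 (U): U=RWYY F=RRGR R=GBGY B=OBOB L=WBOW
Query: R face = GBGY

Answer: G B G Y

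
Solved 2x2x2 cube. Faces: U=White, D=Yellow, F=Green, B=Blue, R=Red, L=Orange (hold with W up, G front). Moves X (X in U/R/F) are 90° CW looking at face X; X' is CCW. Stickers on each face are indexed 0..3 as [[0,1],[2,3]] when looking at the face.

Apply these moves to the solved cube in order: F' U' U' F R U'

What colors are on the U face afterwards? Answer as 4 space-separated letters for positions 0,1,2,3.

After move 1 (F'): F=GGGG U=WWRR R=YRYR D=OOYY L=OWOW
After move 2 (U'): U=WRWR F=OWGG R=GGYR B=YRBB L=BBOW
After move 3 (U'): U=RRWW F=BBGG R=OWYR B=GGBB L=YROW
After move 4 (F): F=GBGB U=RRWR R=WWWR D=YOYY L=YOOO
After move 5 (R): R=WWRW U=RBWB F=GOGY D=YBYG B=RGRB
After move 6 (U'): U=BBRW F=YOGY R=GORW B=WWRB L=RGOO
Query: U face = BBRW

Answer: B B R W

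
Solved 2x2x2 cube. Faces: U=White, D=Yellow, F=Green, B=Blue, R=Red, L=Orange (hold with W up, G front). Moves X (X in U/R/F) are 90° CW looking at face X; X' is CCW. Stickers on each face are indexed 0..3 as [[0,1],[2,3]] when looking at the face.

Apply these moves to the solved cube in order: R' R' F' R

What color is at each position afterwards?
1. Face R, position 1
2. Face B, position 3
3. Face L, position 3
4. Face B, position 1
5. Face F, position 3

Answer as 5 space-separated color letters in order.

Answer: W B W B W

Derivation:
After move 1 (R'): R=RRRR U=WBWB F=GWGW D=YGYG B=YBYB
After move 2 (R'): R=RRRR U=WYWY F=GBGB D=YWYW B=GBGB
After move 3 (F'): F=BBGG U=WYRR R=WRYR D=OOYW L=OYOW
After move 4 (R): R=YWRR U=WBRG F=BOGW D=OGYG B=RBYB
Query 1: R[1] = W
Query 2: B[3] = B
Query 3: L[3] = W
Query 4: B[1] = B
Query 5: F[3] = W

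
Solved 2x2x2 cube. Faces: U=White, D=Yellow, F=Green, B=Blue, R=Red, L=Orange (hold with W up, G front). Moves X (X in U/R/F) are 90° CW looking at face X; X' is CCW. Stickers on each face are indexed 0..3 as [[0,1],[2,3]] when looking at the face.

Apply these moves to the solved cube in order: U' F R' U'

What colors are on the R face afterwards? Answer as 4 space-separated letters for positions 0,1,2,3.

Answer: G W W W

Derivation:
After move 1 (U'): U=WWWW F=OOGG R=GGRR B=RRBB L=BBOO
After move 2 (F): F=GOGO U=WWOB R=WGWR D=RGYY L=BYOY
After move 3 (R'): R=GRWW U=WBOR F=GWGB D=ROYO B=YRGB
After move 4 (U'): U=BRWO F=BYGB R=GWWW B=GRGB L=YROY
Query: R face = GWWW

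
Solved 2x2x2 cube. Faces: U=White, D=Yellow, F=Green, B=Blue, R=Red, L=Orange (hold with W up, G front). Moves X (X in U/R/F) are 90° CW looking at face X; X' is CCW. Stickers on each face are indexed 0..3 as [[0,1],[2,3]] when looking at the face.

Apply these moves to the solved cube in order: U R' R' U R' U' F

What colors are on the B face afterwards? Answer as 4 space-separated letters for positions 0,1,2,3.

Answer: O B W B

Derivation:
After move 1 (U): U=WWWW F=RRGG R=BBRR B=OOBB L=GGOO
After move 2 (R'): R=BRBR U=WBWO F=RWGW D=YRYG B=YOYB
After move 3 (R'): R=RRBB U=WYWY F=RBGO D=YWYW B=GORB
After move 4 (U): U=WWYY F=RRGO R=GOBB B=GGRB L=RBOO
After move 5 (R'): R=OBGB U=WRYG F=RWGY D=YRYO B=WGWB
After move 6 (U'): U=RGWY F=RBGY R=RWGB B=OBWB L=WGOO
After move 7 (F): F=GRYB U=RGOG R=WWYB D=GRYO L=WYOR
Query: B face = OBWB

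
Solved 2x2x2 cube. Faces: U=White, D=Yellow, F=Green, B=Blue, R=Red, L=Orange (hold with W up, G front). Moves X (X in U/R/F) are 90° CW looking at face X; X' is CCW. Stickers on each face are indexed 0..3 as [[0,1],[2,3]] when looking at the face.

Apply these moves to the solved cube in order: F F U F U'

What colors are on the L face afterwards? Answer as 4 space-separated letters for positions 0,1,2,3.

Answer: O R O W

Derivation:
After move 1 (F): F=GGGG U=WWOO R=WRWR D=RRYY L=OYOY
After move 2 (F): F=GGGG U=WWYY R=OROR D=WWYY L=OROR
After move 3 (U): U=YWYW F=ORGG R=BBOR B=ORBB L=GGOR
After move 4 (F): F=GOGR U=YWRG R=YBWR D=OBYY L=GWOW
After move 5 (U'): U=WGYR F=GWGR R=GOWR B=YBBB L=OROW
Query: L face = OROW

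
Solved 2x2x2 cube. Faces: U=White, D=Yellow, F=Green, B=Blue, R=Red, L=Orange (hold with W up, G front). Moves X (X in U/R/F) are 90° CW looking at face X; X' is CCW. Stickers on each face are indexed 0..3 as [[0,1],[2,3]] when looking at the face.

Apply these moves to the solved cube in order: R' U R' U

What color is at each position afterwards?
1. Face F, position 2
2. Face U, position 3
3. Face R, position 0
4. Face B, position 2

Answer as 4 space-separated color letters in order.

Answer: G Y G G

Derivation:
After move 1 (R'): R=RRRR U=WBWB F=GWGW D=YGYG B=YBYB
After move 2 (U): U=WWBB F=RRGW R=YBRR B=OOYB L=GWOO
After move 3 (R'): R=BRYR U=WYBO F=RWGB D=YRYW B=GOGB
After move 4 (U): U=BWOY F=BRGB R=GOYR B=GWGB L=RWOO
Query 1: F[2] = G
Query 2: U[3] = Y
Query 3: R[0] = G
Query 4: B[2] = G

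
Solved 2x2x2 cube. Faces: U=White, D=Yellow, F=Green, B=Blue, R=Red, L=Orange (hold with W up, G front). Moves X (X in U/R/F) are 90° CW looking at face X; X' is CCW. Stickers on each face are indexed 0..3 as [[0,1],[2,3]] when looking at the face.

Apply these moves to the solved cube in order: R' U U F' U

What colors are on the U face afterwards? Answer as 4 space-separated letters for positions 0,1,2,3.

Answer: O B R W

Derivation:
After move 1 (R'): R=RRRR U=WBWB F=GWGW D=YGYG B=YBYB
After move 2 (U): U=WWBB F=RRGW R=YBRR B=OOYB L=GWOO
After move 3 (U): U=BWBW F=YBGW R=OORR B=GWYB L=RROO
After move 4 (F'): F=BWYG U=BWOR R=GOYR D=ROYG L=RWOB
After move 5 (U): U=OBRW F=GOYG R=GWYR B=RWYB L=BWOB
Query: U face = OBRW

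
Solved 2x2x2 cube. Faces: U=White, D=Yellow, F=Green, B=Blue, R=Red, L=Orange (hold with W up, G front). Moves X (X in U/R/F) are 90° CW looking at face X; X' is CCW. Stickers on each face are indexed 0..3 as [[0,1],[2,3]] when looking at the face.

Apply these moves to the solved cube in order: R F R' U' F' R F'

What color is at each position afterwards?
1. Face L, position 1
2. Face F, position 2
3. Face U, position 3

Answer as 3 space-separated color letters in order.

Answer: Y Y G

Derivation:
After move 1 (R): R=RRRR U=WGWG F=GYGY D=YBYB B=WBWB
After move 2 (F): F=GGYY U=WGOO R=WRGR D=RRYB L=OYOB
After move 3 (R'): R=RRWG U=WWOW F=GGYO D=RGYY B=BBRB
After move 4 (U'): U=WWWO F=OYYO R=GGWG B=RRRB L=BBOB
After move 5 (F'): F=YOOY U=WWGW R=GGRG D=BBYY L=BOOW
After move 6 (R): R=RGGG U=WOGY F=YBOY D=BRYR B=WRWB
After move 7 (F'): F=BYYO U=WORG R=RGBG D=OWYR L=BYOG
Query 1: L[1] = Y
Query 2: F[2] = Y
Query 3: U[3] = G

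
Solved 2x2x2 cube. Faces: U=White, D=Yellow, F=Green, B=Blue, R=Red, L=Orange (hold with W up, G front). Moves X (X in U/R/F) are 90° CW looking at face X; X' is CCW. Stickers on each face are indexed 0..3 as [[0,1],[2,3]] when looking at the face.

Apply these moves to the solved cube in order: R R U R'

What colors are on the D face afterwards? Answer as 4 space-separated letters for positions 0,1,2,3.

After move 1 (R): R=RRRR U=WGWG F=GYGY D=YBYB B=WBWB
After move 2 (R): R=RRRR U=WYWY F=GBGB D=YWYW B=GBGB
After move 3 (U): U=WWYY F=RRGB R=GBRR B=OOGB L=GBOO
After move 4 (R'): R=BRGR U=WGYO F=RWGY D=YRYB B=WOWB
Query: D face = YRYB

Answer: Y R Y B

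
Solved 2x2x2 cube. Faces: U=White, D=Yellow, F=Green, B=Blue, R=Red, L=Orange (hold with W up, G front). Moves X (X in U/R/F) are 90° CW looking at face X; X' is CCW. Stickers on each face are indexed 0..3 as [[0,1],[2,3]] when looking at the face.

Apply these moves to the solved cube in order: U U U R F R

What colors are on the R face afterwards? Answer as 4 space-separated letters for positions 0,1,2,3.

After move 1 (U): U=WWWW F=RRGG R=BBRR B=OOBB L=GGOO
After move 2 (U): U=WWWW F=BBGG R=OORR B=GGBB L=RROO
After move 3 (U): U=WWWW F=OOGG R=GGRR B=RRBB L=BBOO
After move 4 (R): R=RGRG U=WOWG F=OYGY D=YBYR B=WRWB
After move 5 (F): F=GOYY U=WOOB R=WGGG D=RRYR L=BYOB
After move 6 (R): R=GWGG U=WOOY F=GRYR D=RWYW B=BROB
Query: R face = GWGG

Answer: G W G G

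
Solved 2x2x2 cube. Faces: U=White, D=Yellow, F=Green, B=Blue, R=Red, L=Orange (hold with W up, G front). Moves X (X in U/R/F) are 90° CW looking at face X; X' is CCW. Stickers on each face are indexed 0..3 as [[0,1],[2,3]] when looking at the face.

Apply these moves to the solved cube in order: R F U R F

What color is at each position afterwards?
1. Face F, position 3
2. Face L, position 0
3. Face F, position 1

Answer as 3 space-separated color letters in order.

After move 1 (R): R=RRRR U=WGWG F=GYGY D=YBYB B=WBWB
After move 2 (F): F=GGYY U=WGOO R=WRGR D=RRYB L=OYOB
After move 3 (U): U=OWOG F=WRYY R=WBGR B=OYWB L=GGOB
After move 4 (R): R=GWRB U=OROY F=WRYB D=RWYO B=GYWB
After move 5 (F): F=YWBR U=ORBG R=OWYB D=RGYO L=GROW
Query 1: F[3] = R
Query 2: L[0] = G
Query 3: F[1] = W

Answer: R G W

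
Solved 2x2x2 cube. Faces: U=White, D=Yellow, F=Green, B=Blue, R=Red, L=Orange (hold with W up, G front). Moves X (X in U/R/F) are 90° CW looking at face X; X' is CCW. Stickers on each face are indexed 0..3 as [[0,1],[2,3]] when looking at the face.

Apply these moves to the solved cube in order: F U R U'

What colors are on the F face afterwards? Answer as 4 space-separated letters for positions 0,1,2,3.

After move 1 (F): F=GGGG U=WWOO R=WRWR D=RRYY L=OYOY
After move 2 (U): U=OWOW F=WRGG R=BBWR B=OYBB L=GGOY
After move 3 (R): R=WBRB U=OROG F=WRGY D=RBYO B=WYWB
After move 4 (U'): U=RGOO F=GGGY R=WRRB B=WBWB L=WYOY
Query: F face = GGGY

Answer: G G G Y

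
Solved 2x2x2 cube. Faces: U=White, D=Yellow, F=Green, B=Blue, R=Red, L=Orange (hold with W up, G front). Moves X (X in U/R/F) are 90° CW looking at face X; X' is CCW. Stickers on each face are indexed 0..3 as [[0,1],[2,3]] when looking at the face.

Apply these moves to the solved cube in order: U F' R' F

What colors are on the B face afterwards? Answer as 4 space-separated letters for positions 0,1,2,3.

After move 1 (U): U=WWWW F=RRGG R=BBRR B=OOBB L=GGOO
After move 2 (F'): F=RGRG U=WWBR R=YBYR D=GOYY L=GWOW
After move 3 (R'): R=BRYY U=WBBO F=RWRR D=GGYG B=YOOB
After move 4 (F): F=RRRW U=WBWW R=BROY D=YBYG L=GGOG
Query: B face = YOOB

Answer: Y O O B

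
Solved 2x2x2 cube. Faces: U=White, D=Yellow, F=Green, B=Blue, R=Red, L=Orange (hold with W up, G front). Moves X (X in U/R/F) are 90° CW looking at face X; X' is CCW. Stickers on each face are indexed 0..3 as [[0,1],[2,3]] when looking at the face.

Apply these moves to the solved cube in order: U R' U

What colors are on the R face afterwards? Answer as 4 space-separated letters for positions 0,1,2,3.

Answer: Y O B R

Derivation:
After move 1 (U): U=WWWW F=RRGG R=BBRR B=OOBB L=GGOO
After move 2 (R'): R=BRBR U=WBWO F=RWGW D=YRYG B=YOYB
After move 3 (U): U=WWOB F=BRGW R=YOBR B=GGYB L=RWOO
Query: R face = YOBR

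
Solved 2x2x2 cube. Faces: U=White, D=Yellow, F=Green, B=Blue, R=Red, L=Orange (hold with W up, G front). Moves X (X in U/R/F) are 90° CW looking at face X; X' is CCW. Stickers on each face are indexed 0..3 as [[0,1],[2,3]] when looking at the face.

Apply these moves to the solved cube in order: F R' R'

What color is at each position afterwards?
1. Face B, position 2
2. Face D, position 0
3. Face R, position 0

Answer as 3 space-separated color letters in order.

Answer: G R R

Derivation:
After move 1 (F): F=GGGG U=WWOO R=WRWR D=RRYY L=OYOY
After move 2 (R'): R=RRWW U=WBOB F=GWGO D=RGYG B=YBRB
After move 3 (R'): R=RWRW U=WROY F=GBGB D=RWYO B=GBGB
Query 1: B[2] = G
Query 2: D[0] = R
Query 3: R[0] = R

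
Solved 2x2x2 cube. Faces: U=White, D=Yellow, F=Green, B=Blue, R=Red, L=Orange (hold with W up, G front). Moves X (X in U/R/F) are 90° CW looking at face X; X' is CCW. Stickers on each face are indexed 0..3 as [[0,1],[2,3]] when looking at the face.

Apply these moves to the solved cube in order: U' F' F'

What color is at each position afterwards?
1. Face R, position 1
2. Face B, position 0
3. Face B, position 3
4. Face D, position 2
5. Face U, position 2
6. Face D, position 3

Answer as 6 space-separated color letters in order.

After move 1 (U'): U=WWWW F=OOGG R=GGRR B=RRBB L=BBOO
After move 2 (F'): F=OGOG U=WWGR R=YGYR D=BOYY L=BWOW
After move 3 (F'): F=GGOO U=WWYY R=OGBR D=WWYY L=BROG
Query 1: R[1] = G
Query 2: B[0] = R
Query 3: B[3] = B
Query 4: D[2] = Y
Query 5: U[2] = Y
Query 6: D[3] = Y

Answer: G R B Y Y Y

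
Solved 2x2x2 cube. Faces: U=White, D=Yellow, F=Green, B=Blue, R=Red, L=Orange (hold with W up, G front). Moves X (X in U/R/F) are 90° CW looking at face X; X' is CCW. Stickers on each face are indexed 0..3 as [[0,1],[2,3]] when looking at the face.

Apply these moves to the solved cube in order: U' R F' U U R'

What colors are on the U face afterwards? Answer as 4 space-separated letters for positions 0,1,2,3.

After move 1 (U'): U=WWWW F=OOGG R=GGRR B=RRBB L=BBOO
After move 2 (R): R=RGRG U=WOWG F=OYGY D=YBYR B=WRWB
After move 3 (F'): F=YYOG U=WORR R=BGYG D=BOYR L=BGOW
After move 4 (U): U=RWRO F=BGOG R=WRYG B=BGWB L=YYOW
After move 5 (U): U=RROW F=WROG R=BGYG B=YYWB L=BGOW
After move 6 (R'): R=GGBY U=RWOY F=WROW D=BRYG B=RYOB
Query: U face = RWOY

Answer: R W O Y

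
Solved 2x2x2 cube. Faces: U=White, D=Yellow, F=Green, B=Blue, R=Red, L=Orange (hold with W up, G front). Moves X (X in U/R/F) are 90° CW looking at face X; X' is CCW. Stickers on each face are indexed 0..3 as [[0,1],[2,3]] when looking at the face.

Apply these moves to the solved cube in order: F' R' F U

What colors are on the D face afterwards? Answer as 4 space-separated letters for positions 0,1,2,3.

After move 1 (F'): F=GGGG U=WWRR R=YRYR D=OOYY L=OWOW
After move 2 (R'): R=RRYY U=WBRB F=GWGR D=OGYG B=YBOB
After move 3 (F): F=GGRW U=WBWW R=RRBY D=YRYG L=OOOG
After move 4 (U): U=WWWB F=RRRW R=YBBY B=OOOB L=GGOG
Query: D face = YRYG

Answer: Y R Y G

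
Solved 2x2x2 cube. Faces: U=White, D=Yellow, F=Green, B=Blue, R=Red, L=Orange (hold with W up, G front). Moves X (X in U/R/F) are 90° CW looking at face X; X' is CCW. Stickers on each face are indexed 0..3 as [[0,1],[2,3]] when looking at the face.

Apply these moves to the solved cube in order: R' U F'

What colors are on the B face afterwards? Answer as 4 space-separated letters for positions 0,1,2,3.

Answer: O O Y B

Derivation:
After move 1 (R'): R=RRRR U=WBWB F=GWGW D=YGYG B=YBYB
After move 2 (U): U=WWBB F=RRGW R=YBRR B=OOYB L=GWOO
After move 3 (F'): F=RWRG U=WWYR R=GBYR D=WOYG L=GBOB
Query: B face = OOYB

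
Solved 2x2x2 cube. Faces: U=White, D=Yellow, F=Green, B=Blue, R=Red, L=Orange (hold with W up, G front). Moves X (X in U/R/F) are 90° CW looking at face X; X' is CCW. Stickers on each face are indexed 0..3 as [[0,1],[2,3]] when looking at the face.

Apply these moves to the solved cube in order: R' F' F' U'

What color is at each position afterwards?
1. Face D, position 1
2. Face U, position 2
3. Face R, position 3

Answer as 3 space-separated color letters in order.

Answer: W W R

Derivation:
After move 1 (R'): R=RRRR U=WBWB F=GWGW D=YGYG B=YBYB
After move 2 (F'): F=WWGG U=WBRR R=GRYR D=OOYG L=OBOW
After move 3 (F'): F=WGWG U=WBGY R=OROR D=BWYG L=OROR
After move 4 (U'): U=BYWG F=ORWG R=WGOR B=ORYB L=YBOR
Query 1: D[1] = W
Query 2: U[2] = W
Query 3: R[3] = R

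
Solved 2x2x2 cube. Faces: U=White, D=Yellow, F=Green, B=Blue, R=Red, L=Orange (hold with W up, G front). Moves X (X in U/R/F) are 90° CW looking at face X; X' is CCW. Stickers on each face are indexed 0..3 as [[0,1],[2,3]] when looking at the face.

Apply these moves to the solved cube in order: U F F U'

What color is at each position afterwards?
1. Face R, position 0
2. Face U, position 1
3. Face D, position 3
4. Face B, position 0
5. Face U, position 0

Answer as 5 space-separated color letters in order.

Answer: G Y Y O W

Derivation:
After move 1 (U): U=WWWW F=RRGG R=BBRR B=OOBB L=GGOO
After move 2 (F): F=GRGR U=WWOG R=WBWR D=RBYY L=GYOY
After move 3 (F): F=GGRR U=WWYY R=OBGR D=WWYY L=GROB
After move 4 (U'): U=WYWY F=GRRR R=GGGR B=OBBB L=OOOB
Query 1: R[0] = G
Query 2: U[1] = Y
Query 3: D[3] = Y
Query 4: B[0] = O
Query 5: U[0] = W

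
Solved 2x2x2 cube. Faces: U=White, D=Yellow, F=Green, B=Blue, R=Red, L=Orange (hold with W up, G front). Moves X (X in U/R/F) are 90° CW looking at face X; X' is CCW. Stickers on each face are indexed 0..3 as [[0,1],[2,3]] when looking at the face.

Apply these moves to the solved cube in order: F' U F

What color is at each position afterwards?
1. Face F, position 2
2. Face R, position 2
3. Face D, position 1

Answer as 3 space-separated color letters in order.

Answer: G W B

Derivation:
After move 1 (F'): F=GGGG U=WWRR R=YRYR D=OOYY L=OWOW
After move 2 (U): U=RWRW F=YRGG R=BBYR B=OWBB L=GGOW
After move 3 (F): F=GYGR U=RWWG R=RBWR D=YBYY L=GOOO
Query 1: F[2] = G
Query 2: R[2] = W
Query 3: D[1] = B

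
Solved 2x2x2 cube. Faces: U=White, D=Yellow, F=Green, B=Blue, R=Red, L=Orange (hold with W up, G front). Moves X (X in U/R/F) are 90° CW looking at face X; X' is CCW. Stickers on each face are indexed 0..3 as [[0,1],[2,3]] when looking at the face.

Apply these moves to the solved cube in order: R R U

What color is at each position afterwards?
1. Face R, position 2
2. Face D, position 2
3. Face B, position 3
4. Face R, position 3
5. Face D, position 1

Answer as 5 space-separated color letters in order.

After move 1 (R): R=RRRR U=WGWG F=GYGY D=YBYB B=WBWB
After move 2 (R): R=RRRR U=WYWY F=GBGB D=YWYW B=GBGB
After move 3 (U): U=WWYY F=RRGB R=GBRR B=OOGB L=GBOO
Query 1: R[2] = R
Query 2: D[2] = Y
Query 3: B[3] = B
Query 4: R[3] = R
Query 5: D[1] = W

Answer: R Y B R W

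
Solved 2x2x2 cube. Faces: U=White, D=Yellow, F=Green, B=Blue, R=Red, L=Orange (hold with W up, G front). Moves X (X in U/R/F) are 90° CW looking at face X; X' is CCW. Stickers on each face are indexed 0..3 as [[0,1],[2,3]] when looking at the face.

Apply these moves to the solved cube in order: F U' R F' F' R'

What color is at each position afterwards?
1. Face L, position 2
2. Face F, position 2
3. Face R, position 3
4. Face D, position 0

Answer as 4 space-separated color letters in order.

After move 1 (F): F=GGGG U=WWOO R=WRWR D=RRYY L=OYOY
After move 2 (U'): U=WOWO F=OYGG R=GGWR B=WRBB L=BBOY
After move 3 (R): R=WGRG U=WYWG F=ORGY D=RBYW B=OROB
After move 4 (F'): F=RYOG U=WYWR R=BGRG D=BYYW L=BGOW
After move 5 (F'): F=YGRO U=WYBR R=YGBG D=GWYW L=BROW
After move 6 (R'): R=GGYB U=WOBO F=YYRR D=GGYO B=WRWB
Query 1: L[2] = O
Query 2: F[2] = R
Query 3: R[3] = B
Query 4: D[0] = G

Answer: O R B G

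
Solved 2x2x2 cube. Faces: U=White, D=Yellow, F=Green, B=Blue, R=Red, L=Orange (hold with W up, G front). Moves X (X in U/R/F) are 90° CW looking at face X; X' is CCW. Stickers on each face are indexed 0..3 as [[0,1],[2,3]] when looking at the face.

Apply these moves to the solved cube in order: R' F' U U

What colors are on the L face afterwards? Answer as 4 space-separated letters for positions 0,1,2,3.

Answer: G R O W

Derivation:
After move 1 (R'): R=RRRR U=WBWB F=GWGW D=YGYG B=YBYB
After move 2 (F'): F=WWGG U=WBRR R=GRYR D=OOYG L=OBOW
After move 3 (U): U=RWRB F=GRGG R=YBYR B=OBYB L=WWOW
After move 4 (U): U=RRBW F=YBGG R=OBYR B=WWYB L=GROW
Query: L face = GROW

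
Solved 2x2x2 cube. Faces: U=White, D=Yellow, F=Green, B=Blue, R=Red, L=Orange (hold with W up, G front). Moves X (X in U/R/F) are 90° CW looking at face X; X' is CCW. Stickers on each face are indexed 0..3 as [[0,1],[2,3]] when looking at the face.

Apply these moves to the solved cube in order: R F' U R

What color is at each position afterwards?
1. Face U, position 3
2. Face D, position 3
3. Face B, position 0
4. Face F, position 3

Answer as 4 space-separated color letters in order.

After move 1 (R): R=RRRR U=WGWG F=GYGY D=YBYB B=WBWB
After move 2 (F'): F=YYGG U=WGRR R=BRYR D=OOYB L=OGOW
After move 3 (U): U=RWRG F=BRGG R=WBYR B=OGWB L=YYOW
After move 4 (R): R=YWRB U=RRRG F=BOGB D=OWYO B=GGWB
Query 1: U[3] = G
Query 2: D[3] = O
Query 3: B[0] = G
Query 4: F[3] = B

Answer: G O G B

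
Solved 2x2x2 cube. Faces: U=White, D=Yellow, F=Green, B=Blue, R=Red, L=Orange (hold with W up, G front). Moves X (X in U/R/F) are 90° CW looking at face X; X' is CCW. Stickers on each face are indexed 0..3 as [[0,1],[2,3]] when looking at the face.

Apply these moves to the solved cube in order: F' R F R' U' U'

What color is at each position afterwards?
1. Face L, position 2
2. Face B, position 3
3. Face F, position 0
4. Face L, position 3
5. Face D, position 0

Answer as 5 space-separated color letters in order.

Answer: O B B B R

Derivation:
After move 1 (F'): F=GGGG U=WWRR R=YRYR D=OOYY L=OWOW
After move 2 (R): R=YYRR U=WGRG F=GOGY D=OBYB B=RBWB
After move 3 (F): F=GGYO U=WGWW R=RYGR D=RYYB L=OOOB
After move 4 (R'): R=YRRG U=WWWR F=GGYW D=RGYO B=BBYB
After move 5 (U'): U=WRWW F=OOYW R=GGRG B=YRYB L=BBOB
After move 6 (U'): U=RWWW F=BBYW R=OORG B=GGYB L=YROB
Query 1: L[2] = O
Query 2: B[3] = B
Query 3: F[0] = B
Query 4: L[3] = B
Query 5: D[0] = R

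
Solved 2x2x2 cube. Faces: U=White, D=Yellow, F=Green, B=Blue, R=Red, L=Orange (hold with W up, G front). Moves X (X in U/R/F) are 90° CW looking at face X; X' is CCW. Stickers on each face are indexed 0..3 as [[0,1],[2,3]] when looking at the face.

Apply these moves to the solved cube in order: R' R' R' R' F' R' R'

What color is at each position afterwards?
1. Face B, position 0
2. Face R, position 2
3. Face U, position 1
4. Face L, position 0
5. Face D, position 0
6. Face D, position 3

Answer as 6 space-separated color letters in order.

Answer: G R O O O R

Derivation:
After move 1 (R'): R=RRRR U=WBWB F=GWGW D=YGYG B=YBYB
After move 2 (R'): R=RRRR U=WYWY F=GBGB D=YWYW B=GBGB
After move 3 (R'): R=RRRR U=WGWG F=GYGY D=YBYB B=WBWB
After move 4 (R'): R=RRRR U=WWWW F=GGGG D=YYYY B=BBBB
After move 5 (F'): F=GGGG U=WWRR R=YRYR D=OOYY L=OWOW
After move 6 (R'): R=RRYY U=WBRB F=GWGR D=OGYG B=YBOB
After move 7 (R'): R=RYRY U=WORY F=GBGB D=OWYR B=GBGB
Query 1: B[0] = G
Query 2: R[2] = R
Query 3: U[1] = O
Query 4: L[0] = O
Query 5: D[0] = O
Query 6: D[3] = R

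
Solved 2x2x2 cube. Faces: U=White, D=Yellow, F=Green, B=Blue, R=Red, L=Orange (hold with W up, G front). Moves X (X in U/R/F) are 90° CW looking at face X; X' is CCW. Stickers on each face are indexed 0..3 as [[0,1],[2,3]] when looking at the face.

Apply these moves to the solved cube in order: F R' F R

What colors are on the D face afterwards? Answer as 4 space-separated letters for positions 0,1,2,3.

Answer: W R Y Y

Derivation:
After move 1 (F): F=GGGG U=WWOO R=WRWR D=RRYY L=OYOY
After move 2 (R'): R=RRWW U=WBOB F=GWGO D=RGYG B=YBRB
After move 3 (F): F=GGOW U=WBYY R=ORBW D=WRYG L=OROG
After move 4 (R): R=BOWR U=WGYW F=GROG D=WRYY B=YBBB
Query: D face = WRYY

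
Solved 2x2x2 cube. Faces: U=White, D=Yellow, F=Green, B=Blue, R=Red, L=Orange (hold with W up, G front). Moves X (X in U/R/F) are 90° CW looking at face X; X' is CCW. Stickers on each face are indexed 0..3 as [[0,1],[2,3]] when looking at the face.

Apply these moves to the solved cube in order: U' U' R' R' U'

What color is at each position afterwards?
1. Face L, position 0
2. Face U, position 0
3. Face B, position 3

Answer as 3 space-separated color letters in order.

After move 1 (U'): U=WWWW F=OOGG R=GGRR B=RRBB L=BBOO
After move 2 (U'): U=WWWW F=BBGG R=OORR B=GGBB L=RROO
After move 3 (R'): R=OROR U=WBWG F=BWGW D=YBYG B=YGYB
After move 4 (R'): R=RROO U=WYWY F=BBGG D=YWYW B=GGBB
After move 5 (U'): U=YYWW F=RRGG R=BBOO B=RRBB L=GGOO
Query 1: L[0] = G
Query 2: U[0] = Y
Query 3: B[3] = B

Answer: G Y B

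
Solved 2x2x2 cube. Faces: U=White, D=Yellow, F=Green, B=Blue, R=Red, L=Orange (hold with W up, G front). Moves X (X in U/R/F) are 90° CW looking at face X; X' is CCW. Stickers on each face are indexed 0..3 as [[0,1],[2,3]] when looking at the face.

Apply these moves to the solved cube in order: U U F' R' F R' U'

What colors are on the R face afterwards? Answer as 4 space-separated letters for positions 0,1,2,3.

Answer: B B O G

Derivation:
After move 1 (U): U=WWWW F=RRGG R=BBRR B=OOBB L=GGOO
After move 2 (U): U=WWWW F=BBGG R=OORR B=GGBB L=RROO
After move 3 (F'): F=BGBG U=WWOR R=YOYR D=ROYY L=RWOW
After move 4 (R'): R=ORYY U=WBOG F=BWBR D=RGYG B=YGOB
After move 5 (F): F=BBRW U=WBWW R=ORGY D=YOYG L=RROG
After move 6 (R'): R=RYOG U=WOWY F=BBRW D=YBYW B=GGOB
After move 7 (U'): U=OYWW F=RRRW R=BBOG B=RYOB L=GGOG
Query: R face = BBOG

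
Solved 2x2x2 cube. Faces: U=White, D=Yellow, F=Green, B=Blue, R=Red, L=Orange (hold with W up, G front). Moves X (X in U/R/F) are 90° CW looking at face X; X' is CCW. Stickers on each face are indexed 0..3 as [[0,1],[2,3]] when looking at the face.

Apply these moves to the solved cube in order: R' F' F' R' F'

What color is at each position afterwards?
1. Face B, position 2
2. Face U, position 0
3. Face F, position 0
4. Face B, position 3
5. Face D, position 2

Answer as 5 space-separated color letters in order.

After move 1 (R'): R=RRRR U=WBWB F=GWGW D=YGYG B=YBYB
After move 2 (F'): F=WWGG U=WBRR R=GRYR D=OOYG L=OBOW
After move 3 (F'): F=WGWG U=WBGY R=OROR D=BWYG L=OROR
After move 4 (R'): R=RROO U=WYGY F=WBWY D=BGYG B=GBWB
After move 5 (F'): F=BYWW U=WYRO R=GRBO D=RRYG L=OYOG
Query 1: B[2] = W
Query 2: U[0] = W
Query 3: F[0] = B
Query 4: B[3] = B
Query 5: D[2] = Y

Answer: W W B B Y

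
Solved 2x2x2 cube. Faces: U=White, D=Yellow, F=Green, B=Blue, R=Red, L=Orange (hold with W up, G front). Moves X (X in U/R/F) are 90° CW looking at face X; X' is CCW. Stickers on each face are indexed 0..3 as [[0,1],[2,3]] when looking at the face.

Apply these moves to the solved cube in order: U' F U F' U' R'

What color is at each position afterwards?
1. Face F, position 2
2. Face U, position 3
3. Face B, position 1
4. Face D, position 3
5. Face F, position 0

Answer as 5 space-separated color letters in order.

After move 1 (U'): U=WWWW F=OOGG R=GGRR B=RRBB L=BBOO
After move 2 (F): F=GOGO U=WWOB R=WGWR D=RGYY L=BYOY
After move 3 (U): U=OWBW F=WGGO R=RRWR B=BYBB L=GOOY
After move 4 (F'): F=GOWG U=OWRW R=GRRR D=OYYY L=GWOB
After move 5 (U'): U=WWOR F=GWWG R=GORR B=GRBB L=BYOB
After move 6 (R'): R=ORGR U=WBOG F=GWWR D=OWYG B=YRYB
Query 1: F[2] = W
Query 2: U[3] = G
Query 3: B[1] = R
Query 4: D[3] = G
Query 5: F[0] = G

Answer: W G R G G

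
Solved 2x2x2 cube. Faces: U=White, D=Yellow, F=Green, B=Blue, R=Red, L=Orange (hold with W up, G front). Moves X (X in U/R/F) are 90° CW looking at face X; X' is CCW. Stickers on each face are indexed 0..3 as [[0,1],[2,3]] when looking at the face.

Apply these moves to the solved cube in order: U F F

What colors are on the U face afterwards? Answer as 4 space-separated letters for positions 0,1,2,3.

Answer: W W Y Y

Derivation:
After move 1 (U): U=WWWW F=RRGG R=BBRR B=OOBB L=GGOO
After move 2 (F): F=GRGR U=WWOG R=WBWR D=RBYY L=GYOY
After move 3 (F): F=GGRR U=WWYY R=OBGR D=WWYY L=GROB
Query: U face = WWYY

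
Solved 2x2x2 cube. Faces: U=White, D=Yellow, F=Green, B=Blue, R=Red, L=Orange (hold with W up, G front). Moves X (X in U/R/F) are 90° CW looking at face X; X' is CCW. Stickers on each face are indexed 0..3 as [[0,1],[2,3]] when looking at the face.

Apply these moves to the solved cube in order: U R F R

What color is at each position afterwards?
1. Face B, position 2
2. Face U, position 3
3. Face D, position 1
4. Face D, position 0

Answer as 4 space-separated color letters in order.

After move 1 (U): U=WWWW F=RRGG R=BBRR B=OOBB L=GGOO
After move 2 (R): R=RBRB U=WRWG F=RYGY D=YBYO B=WOWB
After move 3 (F): F=GRYY U=WROG R=WBGB D=RRYO L=GYOB
After move 4 (R): R=GWBB U=WROY F=GRYO D=RWYW B=GORB
Query 1: B[2] = R
Query 2: U[3] = Y
Query 3: D[1] = W
Query 4: D[0] = R

Answer: R Y W R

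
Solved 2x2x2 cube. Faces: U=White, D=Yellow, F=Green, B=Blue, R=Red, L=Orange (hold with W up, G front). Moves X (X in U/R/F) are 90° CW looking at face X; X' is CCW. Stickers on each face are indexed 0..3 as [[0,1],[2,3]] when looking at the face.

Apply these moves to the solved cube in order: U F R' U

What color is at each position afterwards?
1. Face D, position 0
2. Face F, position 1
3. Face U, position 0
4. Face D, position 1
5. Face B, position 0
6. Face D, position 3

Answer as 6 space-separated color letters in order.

Answer: R R O R G R

Derivation:
After move 1 (U): U=WWWW F=RRGG R=BBRR B=OOBB L=GGOO
After move 2 (F): F=GRGR U=WWOG R=WBWR D=RBYY L=GYOY
After move 3 (R'): R=BRWW U=WBOO F=GWGG D=RRYR B=YOBB
After move 4 (U): U=OWOB F=BRGG R=YOWW B=GYBB L=GWOY
Query 1: D[0] = R
Query 2: F[1] = R
Query 3: U[0] = O
Query 4: D[1] = R
Query 5: B[0] = G
Query 6: D[3] = R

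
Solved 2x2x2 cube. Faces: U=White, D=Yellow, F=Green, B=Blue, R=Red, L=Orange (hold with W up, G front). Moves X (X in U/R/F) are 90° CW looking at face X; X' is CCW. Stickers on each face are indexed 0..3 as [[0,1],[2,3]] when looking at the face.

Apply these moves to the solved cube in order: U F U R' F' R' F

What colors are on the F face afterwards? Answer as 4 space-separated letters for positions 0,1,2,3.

After move 1 (U): U=WWWW F=RRGG R=BBRR B=OOBB L=GGOO
After move 2 (F): F=GRGR U=WWOG R=WBWR D=RBYY L=GYOY
After move 3 (U): U=OWGW F=WBGR R=OOWR B=GYBB L=GROY
After move 4 (R'): R=OROW U=OBGG F=WWGW D=RBYR B=YYBB
After move 5 (F'): F=WWWG U=OBOO R=BRRW D=RYYR L=GGOG
After move 6 (R'): R=RWBR U=OBOY F=WBWO D=RWYG B=RYYB
After move 7 (F): F=WWOB U=OBGG R=OWYR D=BRYG L=GROW
Query: F face = WWOB

Answer: W W O B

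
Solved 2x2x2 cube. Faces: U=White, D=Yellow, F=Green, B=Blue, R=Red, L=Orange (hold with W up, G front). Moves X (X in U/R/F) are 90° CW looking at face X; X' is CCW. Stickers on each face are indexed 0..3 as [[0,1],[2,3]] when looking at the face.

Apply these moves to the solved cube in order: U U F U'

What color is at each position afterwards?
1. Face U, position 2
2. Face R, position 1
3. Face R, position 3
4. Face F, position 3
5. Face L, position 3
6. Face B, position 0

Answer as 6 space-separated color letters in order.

After move 1 (U): U=WWWW F=RRGG R=BBRR B=OOBB L=GGOO
After move 2 (U): U=WWWW F=BBGG R=OORR B=GGBB L=RROO
After move 3 (F): F=GBGB U=WWOR R=WOWR D=ROYY L=RYOY
After move 4 (U'): U=WRWO F=RYGB R=GBWR B=WOBB L=GGOY
Query 1: U[2] = W
Query 2: R[1] = B
Query 3: R[3] = R
Query 4: F[3] = B
Query 5: L[3] = Y
Query 6: B[0] = W

Answer: W B R B Y W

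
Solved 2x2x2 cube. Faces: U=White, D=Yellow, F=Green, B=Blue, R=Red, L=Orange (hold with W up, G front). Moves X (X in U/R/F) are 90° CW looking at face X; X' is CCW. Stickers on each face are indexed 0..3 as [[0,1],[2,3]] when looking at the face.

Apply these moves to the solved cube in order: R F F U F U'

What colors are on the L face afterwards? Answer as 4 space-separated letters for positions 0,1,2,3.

Answer: O R O W

Derivation:
After move 1 (R): R=RRRR U=WGWG F=GYGY D=YBYB B=WBWB
After move 2 (F): F=GGYY U=WGOO R=WRGR D=RRYB L=OYOB
After move 3 (F): F=YGYG U=WGBY R=OROR D=GWYB L=OROR
After move 4 (U): U=BWYG F=ORYG R=WBOR B=ORWB L=YGOR
After move 5 (F): F=YOGR U=BWRG R=YBGR D=OWYB L=YGOW
After move 6 (U'): U=WGBR F=YGGR R=YOGR B=YBWB L=OROW
Query: L face = OROW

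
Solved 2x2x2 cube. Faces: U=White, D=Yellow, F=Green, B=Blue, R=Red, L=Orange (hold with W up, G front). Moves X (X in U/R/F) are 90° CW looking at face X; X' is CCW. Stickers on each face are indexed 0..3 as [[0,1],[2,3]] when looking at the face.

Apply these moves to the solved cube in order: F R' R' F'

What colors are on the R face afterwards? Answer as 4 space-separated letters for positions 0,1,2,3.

Answer: W W R W

Derivation:
After move 1 (F): F=GGGG U=WWOO R=WRWR D=RRYY L=OYOY
After move 2 (R'): R=RRWW U=WBOB F=GWGO D=RGYG B=YBRB
After move 3 (R'): R=RWRW U=WROY F=GBGB D=RWYO B=GBGB
After move 4 (F'): F=BBGG U=WRRR R=WWRW D=YYYO L=OYOO
Query: R face = WWRW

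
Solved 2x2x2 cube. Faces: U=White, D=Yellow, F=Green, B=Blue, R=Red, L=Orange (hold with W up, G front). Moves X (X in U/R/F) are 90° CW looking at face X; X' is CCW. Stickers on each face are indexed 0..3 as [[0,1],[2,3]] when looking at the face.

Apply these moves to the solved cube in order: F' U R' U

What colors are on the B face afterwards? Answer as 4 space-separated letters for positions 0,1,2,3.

Answer: G G O B

Derivation:
After move 1 (F'): F=GGGG U=WWRR R=YRYR D=OOYY L=OWOW
After move 2 (U): U=RWRW F=YRGG R=BBYR B=OWBB L=GGOW
After move 3 (R'): R=BRBY U=RBRO F=YWGW D=ORYG B=YWOB
After move 4 (U): U=RROB F=BRGW R=YWBY B=GGOB L=YWOW
Query: B face = GGOB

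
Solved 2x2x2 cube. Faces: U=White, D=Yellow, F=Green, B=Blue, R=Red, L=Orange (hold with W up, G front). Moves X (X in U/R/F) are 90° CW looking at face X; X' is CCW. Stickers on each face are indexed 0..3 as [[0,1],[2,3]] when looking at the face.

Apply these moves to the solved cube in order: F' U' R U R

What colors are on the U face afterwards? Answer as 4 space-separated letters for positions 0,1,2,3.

Answer: W G G Y

Derivation:
After move 1 (F'): F=GGGG U=WWRR R=YRYR D=OOYY L=OWOW
After move 2 (U'): U=WRWR F=OWGG R=GGYR B=YRBB L=BBOW
After move 3 (R): R=YGRG U=WWWG F=OOGY D=OBYY B=RRRB
After move 4 (U): U=WWGW F=YGGY R=RRRG B=BBRB L=OOOW
After move 5 (R): R=RRGR U=WGGY F=YBGY D=ORYB B=WBWB
Query: U face = WGGY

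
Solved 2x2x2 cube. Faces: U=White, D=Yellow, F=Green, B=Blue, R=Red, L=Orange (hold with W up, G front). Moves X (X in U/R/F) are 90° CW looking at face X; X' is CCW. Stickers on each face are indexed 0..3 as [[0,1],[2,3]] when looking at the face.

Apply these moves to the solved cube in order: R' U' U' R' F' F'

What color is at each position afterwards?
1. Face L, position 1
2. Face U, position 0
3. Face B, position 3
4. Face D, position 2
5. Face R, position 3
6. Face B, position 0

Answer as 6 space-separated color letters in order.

After move 1 (R'): R=RRRR U=WBWB F=GWGW D=YGYG B=YBYB
After move 2 (U'): U=BBWW F=OOGW R=GWRR B=RRYB L=YBOO
After move 3 (U'): U=BWBW F=YBGW R=OORR B=GWYB L=RROO
After move 4 (R'): R=OROR U=BYBG F=YWGW D=YBYW B=GWGB
After move 5 (F'): F=WWYG U=BYOO R=BRYR D=ROYW L=RGOB
After move 6 (F'): F=WGWY U=BYBY R=ORRR D=GBYW L=ROOO
Query 1: L[1] = O
Query 2: U[0] = B
Query 3: B[3] = B
Query 4: D[2] = Y
Query 5: R[3] = R
Query 6: B[0] = G

Answer: O B B Y R G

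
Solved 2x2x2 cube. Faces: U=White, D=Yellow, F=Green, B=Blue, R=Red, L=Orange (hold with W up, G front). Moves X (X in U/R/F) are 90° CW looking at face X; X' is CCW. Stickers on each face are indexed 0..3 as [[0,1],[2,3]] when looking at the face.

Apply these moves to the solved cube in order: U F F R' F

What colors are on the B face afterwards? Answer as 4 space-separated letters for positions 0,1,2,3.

After move 1 (U): U=WWWW F=RRGG R=BBRR B=OOBB L=GGOO
After move 2 (F): F=GRGR U=WWOG R=WBWR D=RBYY L=GYOY
After move 3 (F): F=GGRR U=WWYY R=OBGR D=WWYY L=GROB
After move 4 (R'): R=BROG U=WBYO F=GWRY D=WGYR B=YOWB
After move 5 (F): F=RGYW U=WBBR R=YROG D=OBYR L=GWOG
Query: B face = YOWB

Answer: Y O W B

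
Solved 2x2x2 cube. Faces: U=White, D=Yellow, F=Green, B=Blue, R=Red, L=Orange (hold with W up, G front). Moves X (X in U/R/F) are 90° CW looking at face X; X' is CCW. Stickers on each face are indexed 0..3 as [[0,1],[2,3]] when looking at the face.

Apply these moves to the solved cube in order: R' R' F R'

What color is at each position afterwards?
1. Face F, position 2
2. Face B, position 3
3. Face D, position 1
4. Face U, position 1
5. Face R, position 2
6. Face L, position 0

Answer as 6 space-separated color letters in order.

After move 1 (R'): R=RRRR U=WBWB F=GWGW D=YGYG B=YBYB
After move 2 (R'): R=RRRR U=WYWY F=GBGB D=YWYW B=GBGB
After move 3 (F): F=GGBB U=WYOO R=WRYR D=RRYW L=OYOW
After move 4 (R'): R=RRWY U=WGOG F=GYBO D=RGYB B=WBRB
Query 1: F[2] = B
Query 2: B[3] = B
Query 3: D[1] = G
Query 4: U[1] = G
Query 5: R[2] = W
Query 6: L[0] = O

Answer: B B G G W O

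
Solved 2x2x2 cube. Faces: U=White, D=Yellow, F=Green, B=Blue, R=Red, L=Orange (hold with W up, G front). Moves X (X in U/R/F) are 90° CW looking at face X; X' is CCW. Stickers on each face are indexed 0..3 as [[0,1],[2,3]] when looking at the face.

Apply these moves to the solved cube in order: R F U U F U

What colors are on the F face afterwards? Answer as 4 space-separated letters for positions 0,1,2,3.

Answer: G Y Y B

Derivation:
After move 1 (R): R=RRRR U=WGWG F=GYGY D=YBYB B=WBWB
After move 2 (F): F=GGYY U=WGOO R=WRGR D=RRYB L=OYOB
After move 3 (U): U=OWOG F=WRYY R=WBGR B=OYWB L=GGOB
After move 4 (U): U=OOGW F=WBYY R=OYGR B=GGWB L=WROB
After move 5 (F): F=YWYB U=OOBR R=GYWR D=GOYB L=WROR
After move 6 (U): U=BORO F=GYYB R=GGWR B=WRWB L=YWOR
Query: F face = GYYB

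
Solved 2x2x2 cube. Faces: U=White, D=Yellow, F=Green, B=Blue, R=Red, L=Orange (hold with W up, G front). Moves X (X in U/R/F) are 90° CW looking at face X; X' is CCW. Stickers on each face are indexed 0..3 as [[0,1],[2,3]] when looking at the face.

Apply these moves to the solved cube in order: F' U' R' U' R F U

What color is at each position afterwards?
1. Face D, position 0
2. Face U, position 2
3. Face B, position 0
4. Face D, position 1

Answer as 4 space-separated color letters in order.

Answer: Y R Y G

Derivation:
After move 1 (F'): F=GGGG U=WWRR R=YRYR D=OOYY L=OWOW
After move 2 (U'): U=WRWR F=OWGG R=GGYR B=YRBB L=BBOW
After move 3 (R'): R=GRGY U=WBWY F=ORGR D=OWYG B=YROB
After move 4 (U'): U=BYWW F=BBGR R=ORGY B=GROB L=YROW
After move 5 (R): R=GOYR U=BBWR F=BWGG D=OOYG B=WRYB
After move 6 (F): F=GBGW U=BBWR R=WORR D=YGYG L=YOOO
After move 7 (U): U=WBRB F=WOGW R=WRRR B=YOYB L=GBOO
Query 1: D[0] = Y
Query 2: U[2] = R
Query 3: B[0] = Y
Query 4: D[1] = G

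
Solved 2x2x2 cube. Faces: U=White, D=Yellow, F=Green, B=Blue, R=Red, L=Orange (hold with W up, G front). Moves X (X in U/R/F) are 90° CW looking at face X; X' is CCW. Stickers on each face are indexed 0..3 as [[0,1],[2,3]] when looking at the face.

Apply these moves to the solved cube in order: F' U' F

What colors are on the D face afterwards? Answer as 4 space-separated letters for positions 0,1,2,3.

After move 1 (F'): F=GGGG U=WWRR R=YRYR D=OOYY L=OWOW
After move 2 (U'): U=WRWR F=OWGG R=GGYR B=YRBB L=BBOW
After move 3 (F): F=GOGW U=WRWB R=WGRR D=YGYY L=BOOO
Query: D face = YGYY

Answer: Y G Y Y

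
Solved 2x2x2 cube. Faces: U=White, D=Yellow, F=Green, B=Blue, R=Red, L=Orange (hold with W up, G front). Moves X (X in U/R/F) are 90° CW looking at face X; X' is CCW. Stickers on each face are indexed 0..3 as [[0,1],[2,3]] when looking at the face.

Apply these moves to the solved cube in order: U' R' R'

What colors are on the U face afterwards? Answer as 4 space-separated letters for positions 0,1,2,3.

After move 1 (U'): U=WWWW F=OOGG R=GGRR B=RRBB L=BBOO
After move 2 (R'): R=GRGR U=WBWR F=OWGW D=YOYG B=YRYB
After move 3 (R'): R=RRGG U=WYWY F=OBGR D=YWYW B=GROB
Query: U face = WYWY

Answer: W Y W Y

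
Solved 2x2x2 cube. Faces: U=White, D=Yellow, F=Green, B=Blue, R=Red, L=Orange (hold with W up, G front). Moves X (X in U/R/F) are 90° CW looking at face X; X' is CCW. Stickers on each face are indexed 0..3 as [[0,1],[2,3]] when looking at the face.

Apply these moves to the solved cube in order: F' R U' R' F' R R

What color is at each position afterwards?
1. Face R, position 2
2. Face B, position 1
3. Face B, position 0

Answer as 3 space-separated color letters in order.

After move 1 (F'): F=GGGG U=WWRR R=YRYR D=OOYY L=OWOW
After move 2 (R): R=YYRR U=WGRG F=GOGY D=OBYB B=RBWB
After move 3 (U'): U=GGWR F=OWGY R=GORR B=YYWB L=RBOW
After move 4 (R'): R=ORGR U=GWWY F=OGGR D=OWYY B=BYBB
After move 5 (F'): F=GROG U=GWOG R=WROR D=BWYY L=RYOW
After move 6 (R): R=OWRR U=GROG F=GWOY D=BBYB B=GYWB
After move 7 (R): R=RORW U=GWOY F=GBOB D=BWYG B=GYRB
Query 1: R[2] = R
Query 2: B[1] = Y
Query 3: B[0] = G

Answer: R Y G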